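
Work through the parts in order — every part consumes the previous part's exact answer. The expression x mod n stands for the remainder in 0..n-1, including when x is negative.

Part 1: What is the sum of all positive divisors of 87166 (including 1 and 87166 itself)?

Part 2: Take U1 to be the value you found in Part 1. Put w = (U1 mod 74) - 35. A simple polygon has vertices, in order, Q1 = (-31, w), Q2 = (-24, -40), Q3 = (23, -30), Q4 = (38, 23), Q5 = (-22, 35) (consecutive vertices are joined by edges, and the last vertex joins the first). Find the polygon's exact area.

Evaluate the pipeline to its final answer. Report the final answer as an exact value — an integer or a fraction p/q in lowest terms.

Part 1: 87166 = 2 * 41 * 1063; sigma = (1 + 2) * (1 + 41) * (1 + 1063) = 3 * 42 * 1064 = 134064; answer 134064
Part 2: U1 = 134064; w = 15; cross terms: (-31*-40 - -24*15)=1600, (-24*-30 - 23*-40)=1640, (23*23 - 38*-30)=1669, (38*35 - -22*23)=1836, (-22*15 - -31*35)=755; twice the area = |7500| = 7500; area = 3750; answer 3750

3750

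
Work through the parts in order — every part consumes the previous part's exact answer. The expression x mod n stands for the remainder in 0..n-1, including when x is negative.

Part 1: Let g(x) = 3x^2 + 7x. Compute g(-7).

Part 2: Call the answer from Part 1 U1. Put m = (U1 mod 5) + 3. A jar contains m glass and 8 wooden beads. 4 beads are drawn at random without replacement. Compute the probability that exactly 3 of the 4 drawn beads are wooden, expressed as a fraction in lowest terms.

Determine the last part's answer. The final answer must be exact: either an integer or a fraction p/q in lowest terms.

Part 1: 3*(-7)^2 + 7*(-7)^1 = (147) + (-49) = 98; answer 98
Part 2: U1 = 98; m = 6; total draws C(14,4) = 1001; favorable C(8,3)*C(6,1) = 336; P = 48/143; answer 48/143

48/143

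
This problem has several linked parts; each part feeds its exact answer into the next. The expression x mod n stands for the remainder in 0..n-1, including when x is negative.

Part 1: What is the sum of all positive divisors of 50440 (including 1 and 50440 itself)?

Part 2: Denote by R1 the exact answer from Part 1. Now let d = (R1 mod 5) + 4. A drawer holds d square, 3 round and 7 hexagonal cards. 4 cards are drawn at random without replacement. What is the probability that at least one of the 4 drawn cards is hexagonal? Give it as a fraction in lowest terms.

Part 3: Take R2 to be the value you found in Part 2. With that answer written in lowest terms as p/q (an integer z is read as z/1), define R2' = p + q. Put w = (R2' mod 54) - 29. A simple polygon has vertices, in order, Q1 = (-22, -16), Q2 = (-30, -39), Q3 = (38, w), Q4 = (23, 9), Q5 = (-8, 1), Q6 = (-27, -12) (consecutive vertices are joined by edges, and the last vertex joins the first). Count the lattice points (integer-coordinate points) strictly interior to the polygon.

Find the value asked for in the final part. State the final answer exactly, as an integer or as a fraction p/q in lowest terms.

1768

Part 1: 50440 = 2^3 * 5 * 13 * 97; sigma = (1 + 2 + 4 + 8) * (1 + 5) * (1 + 13) * (1 + 97) = 15 * 6 * 14 * 98 = 123480; answer 123480
Part 2: R1 = 123480; d = 4; total draws C(14,4) = 1001; complement C(7,4) = 35; favorable 1001 - 35 = 966; P = 138/143; answer 138/143
Part 3: R2 = 138/143; threaded value p + q = 281; w = -18; cross terms: (-22*-39 - -30*-16)=378, (-30*-18 - 38*-39)=2022, (38*9 - 23*-18)=756, (23*1 - -8*9)=95, (-8*-12 - -27*1)=123, (-27*-16 - -22*-12)=168; twice the area = |3542| = 3542; area = 1771; boundary points = 1 + 1 + 3 + 1 + 1 + 1 = 8; strictly interior points = area - boundary/2 + 1 = 1768; answer 1768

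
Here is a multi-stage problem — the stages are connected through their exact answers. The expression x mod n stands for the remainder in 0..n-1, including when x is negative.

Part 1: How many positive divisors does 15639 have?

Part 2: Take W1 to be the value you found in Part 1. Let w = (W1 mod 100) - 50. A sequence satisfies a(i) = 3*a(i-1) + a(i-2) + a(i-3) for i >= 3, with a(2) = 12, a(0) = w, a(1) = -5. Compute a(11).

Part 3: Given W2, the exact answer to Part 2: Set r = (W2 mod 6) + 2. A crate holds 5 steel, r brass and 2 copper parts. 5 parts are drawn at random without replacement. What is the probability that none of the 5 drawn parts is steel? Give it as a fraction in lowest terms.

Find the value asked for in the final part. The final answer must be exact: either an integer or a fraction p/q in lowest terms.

Part 1: 15639 = 3 * 13 * 401; number of divisors = (1+1) * (1+1) * (1+1) = 8; answer 8
Part 2: W1 = 8; w = -42; a(3) = 3*(12) + 1*(-5) + 1*(-42) = -11; iterating: a(3)=-11, a(4)=-26, a(5)=-77, a(6)=-268, a(7)=-907, a(8)=-3066, a(9)=-10373, a(10)=-35092, a(11)=-118715; answer -118715
Part 3: W2 = -118715; r = 3; total draws C(10,5) = 252; favorable C(5,5) = 1; P = 1/252; answer 1/252

1/252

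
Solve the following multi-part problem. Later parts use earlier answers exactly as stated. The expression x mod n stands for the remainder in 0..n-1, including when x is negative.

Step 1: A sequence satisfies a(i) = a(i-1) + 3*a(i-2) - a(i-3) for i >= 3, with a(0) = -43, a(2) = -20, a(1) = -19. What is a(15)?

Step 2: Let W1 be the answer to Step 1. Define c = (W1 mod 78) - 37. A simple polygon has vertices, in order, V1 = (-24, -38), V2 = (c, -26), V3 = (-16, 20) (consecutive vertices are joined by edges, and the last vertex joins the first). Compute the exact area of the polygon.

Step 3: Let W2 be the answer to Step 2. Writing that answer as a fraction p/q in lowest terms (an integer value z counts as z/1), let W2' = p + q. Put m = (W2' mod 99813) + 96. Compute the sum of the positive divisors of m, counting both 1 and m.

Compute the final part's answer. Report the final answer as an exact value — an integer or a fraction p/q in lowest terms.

Step 1: a(3) = 1*(-20) + 3*(-19) - 1*(-43) = -34; iterating: a(3)=-34, a(4)=-75, a(5)=-157, a(6)=-348, a(7)=-744, a(8)=-1631, a(9)=-3515, a(10)=-7664, a(11)=-16578, a(12)=-36055, a(13)=-78125, a(14)=-169712, a(15)=-368032; answer -368032
Step 2: W1 = -368032; c = 13; cross terms: (-24*-26 - 13*-38)=1118, (13*20 - -16*-26)=-156, (-16*-38 - -24*20)=1088; twice the area = |2050| = 2050; area = 1025; answer 1025
Step 3: W2 = 1025; threaded value p + q = 1026; m = 1122; 1122 = 2 * 3 * 11 * 17; sigma = (1 + 2) * (1 + 3) * (1 + 11) * (1 + 17) = 3 * 4 * 12 * 18 = 2592; answer 2592

2592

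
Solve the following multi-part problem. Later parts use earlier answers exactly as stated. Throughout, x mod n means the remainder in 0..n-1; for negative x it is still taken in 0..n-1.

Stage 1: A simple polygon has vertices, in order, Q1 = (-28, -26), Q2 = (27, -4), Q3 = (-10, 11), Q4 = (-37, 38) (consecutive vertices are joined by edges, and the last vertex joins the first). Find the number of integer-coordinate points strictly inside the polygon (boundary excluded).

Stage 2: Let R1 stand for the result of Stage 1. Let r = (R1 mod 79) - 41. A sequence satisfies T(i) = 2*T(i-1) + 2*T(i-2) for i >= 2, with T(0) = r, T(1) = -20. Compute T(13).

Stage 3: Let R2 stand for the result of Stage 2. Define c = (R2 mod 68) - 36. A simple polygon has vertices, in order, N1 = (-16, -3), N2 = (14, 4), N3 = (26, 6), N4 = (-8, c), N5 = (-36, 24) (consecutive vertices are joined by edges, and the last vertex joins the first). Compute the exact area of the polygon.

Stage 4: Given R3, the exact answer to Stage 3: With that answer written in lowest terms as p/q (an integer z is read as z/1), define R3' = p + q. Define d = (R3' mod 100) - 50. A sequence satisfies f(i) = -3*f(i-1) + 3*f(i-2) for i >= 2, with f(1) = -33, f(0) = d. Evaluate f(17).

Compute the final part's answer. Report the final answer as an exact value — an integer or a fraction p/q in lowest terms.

Stage 1: cross terms: (-28*-4 - 27*-26)=814, (27*11 - -10*-4)=257, (-10*38 - -37*11)=27, (-37*-26 - -28*38)=2026; twice the area = |3124| = 3124; area = 1562; boundary points = 11 + 1 + 27 + 1 = 40; strictly interior points = area - boundary/2 + 1 = 1543; answer 1543
Stage 2: R1 = 1543; r = 1; T(2) = 2*(-20) + 2*(1) = -38; iterating: T(2)=-38, T(3)=-116, T(4)=-308, T(5)=-848, T(6)=-2312, T(7)=-6320, T(8)=-17264, T(9)=-47168, T(10)=-128864, T(11)=-352064, T(12)=-961856, T(13)=-2627840; answer -2627840
Stage 3: R2 = -2627840; c = -16; cross terms: (-16*4 - 14*-3)=-22, (14*6 - 26*4)=-20, (26*-16 - -8*6)=-368, (-8*24 - -36*-16)=-768, (-36*-3 - -16*24)=492; twice the area = |-686| = 686; area = 343; answer 343
Stage 4: R3 = 343; threaded value p + q = 344; d = -6; f(2) = -3*(-33) + 3*(-6) = 81; iterating: f(2)=81, f(3)=-342, f(4)=1269, f(5)=-4833, f(6)=18306, f(7)=-69417, f(8)=263169, f(9)=-997758, f(10)=3782781, f(11)=-14341617, f(12)=54373194, f(13)=-206144433, f(14)=781552881, f(15)=-2963091942, f(16)=11233934469, f(17)=-42591079233; answer -42591079233

-42591079233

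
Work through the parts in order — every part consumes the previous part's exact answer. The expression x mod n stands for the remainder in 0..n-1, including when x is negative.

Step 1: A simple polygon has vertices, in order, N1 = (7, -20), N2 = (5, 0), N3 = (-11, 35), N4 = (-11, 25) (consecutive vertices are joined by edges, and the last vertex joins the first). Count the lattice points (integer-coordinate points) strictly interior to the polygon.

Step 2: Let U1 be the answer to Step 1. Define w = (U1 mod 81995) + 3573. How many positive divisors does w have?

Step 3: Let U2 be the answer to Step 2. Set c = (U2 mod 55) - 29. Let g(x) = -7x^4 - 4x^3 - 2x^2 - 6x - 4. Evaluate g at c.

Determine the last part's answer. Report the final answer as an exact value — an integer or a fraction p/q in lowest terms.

-2672979

Step 1: cross terms: (7*0 - 5*-20)=100, (5*35 - -11*0)=175, (-11*25 - -11*35)=110, (-11*-20 - 7*25)=45; twice the area = |430| = 430; area = 215; boundary points = 2 + 1 + 10 + 9 = 22; strictly interior points = area - boundary/2 + 1 = 205; answer 205
Step 2: U1 = 205; w = 3778; 3778 = 2 * 1889; number of divisors = (1+1) * (1+1) = 4; answer 4
Step 3: U2 = 4; c = -25; -7*(-25)^4 - 4*(-25)^3 - 2*(-25)^2 - 6*(-25)^1 - 4 = (-2734375) + (62500) + (-1250) + (150) + (-4) = -2672979; answer -2672979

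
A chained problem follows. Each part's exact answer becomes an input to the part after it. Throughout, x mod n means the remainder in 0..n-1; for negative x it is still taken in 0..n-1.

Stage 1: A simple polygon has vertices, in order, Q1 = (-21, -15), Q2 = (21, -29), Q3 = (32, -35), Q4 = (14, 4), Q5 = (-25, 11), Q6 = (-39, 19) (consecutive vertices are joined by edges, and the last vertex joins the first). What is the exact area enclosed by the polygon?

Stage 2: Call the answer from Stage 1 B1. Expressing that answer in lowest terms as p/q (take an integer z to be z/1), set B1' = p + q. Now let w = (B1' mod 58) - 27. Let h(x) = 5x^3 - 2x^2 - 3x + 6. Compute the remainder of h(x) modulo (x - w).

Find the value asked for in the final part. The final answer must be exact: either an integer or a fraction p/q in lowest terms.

Stage 1: cross terms: (-21*-29 - 21*-15)=924, (21*-35 - 32*-29)=193, (32*4 - 14*-35)=618, (14*11 - -25*4)=254, (-25*19 - -39*11)=-46, (-39*-15 - -21*19)=984; twice the area = |2927| = 2927; area = 2927/2; answer 2927/2
Stage 2: B1 = 2927/2; threaded value p + q = 2929; w = 2; remainder = value at the root: 5*(2)^3 - 2*(2)^2 - 3*(2)^1 + 6 = (40) + (-8) + (-6) + (6) = 32; answer 32

32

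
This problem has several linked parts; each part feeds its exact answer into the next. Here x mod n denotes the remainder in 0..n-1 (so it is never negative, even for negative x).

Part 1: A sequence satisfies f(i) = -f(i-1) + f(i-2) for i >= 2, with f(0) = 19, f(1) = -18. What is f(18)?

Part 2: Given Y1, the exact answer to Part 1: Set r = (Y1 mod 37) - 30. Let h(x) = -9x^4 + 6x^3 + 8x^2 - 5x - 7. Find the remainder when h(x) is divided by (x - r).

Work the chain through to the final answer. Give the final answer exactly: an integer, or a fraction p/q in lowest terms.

Part 1: f(2) = -1*(-18) + 1*(19) = 37; iterating: f(2)=37, f(3)=-55, f(4)=92, f(5)=-147, f(6)=239, f(7)=-386, f(8)=625, f(9)=-1011, f(10)=1636, f(11)=-2647, f(12)=4283, f(13)=-6930, f(14)=11213, f(15)=-18143, f(16)=29356, f(17)=-47499, f(18)=76855; answer 76855
Part 2: Y1 = 76855; r = -24; remainder = value at the root: -9*(-24)^4 + 6*(-24)^3 + 8*(-24)^2 - 5*(-24)^1 - 7 = (-2985984) + (-82944) + (4608) + (120) + (-7) = -3064207; answer -3064207

-3064207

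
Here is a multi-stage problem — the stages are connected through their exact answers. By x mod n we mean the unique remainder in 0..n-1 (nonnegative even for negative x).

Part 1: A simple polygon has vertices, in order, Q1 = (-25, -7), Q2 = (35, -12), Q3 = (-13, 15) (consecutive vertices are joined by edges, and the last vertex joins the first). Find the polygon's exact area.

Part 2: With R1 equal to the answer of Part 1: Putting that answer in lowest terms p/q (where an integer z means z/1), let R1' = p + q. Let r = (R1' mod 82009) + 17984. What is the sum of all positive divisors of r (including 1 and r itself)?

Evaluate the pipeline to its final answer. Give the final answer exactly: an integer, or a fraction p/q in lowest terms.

Part 1: cross terms: (-25*-12 - 35*-7)=545, (35*15 - -13*-12)=369, (-13*-7 - -25*15)=466; twice the area = |1380| = 1380; area = 690; answer 690
Part 2: R1 = 690; threaded value p + q = 691; r = 18675; 18675 = 3^2 * 5^2 * 83; sigma = (1 + 3 + 9) * (1 + 5 + 25) * (1 + 83) = 13 * 31 * 84 = 33852; answer 33852

33852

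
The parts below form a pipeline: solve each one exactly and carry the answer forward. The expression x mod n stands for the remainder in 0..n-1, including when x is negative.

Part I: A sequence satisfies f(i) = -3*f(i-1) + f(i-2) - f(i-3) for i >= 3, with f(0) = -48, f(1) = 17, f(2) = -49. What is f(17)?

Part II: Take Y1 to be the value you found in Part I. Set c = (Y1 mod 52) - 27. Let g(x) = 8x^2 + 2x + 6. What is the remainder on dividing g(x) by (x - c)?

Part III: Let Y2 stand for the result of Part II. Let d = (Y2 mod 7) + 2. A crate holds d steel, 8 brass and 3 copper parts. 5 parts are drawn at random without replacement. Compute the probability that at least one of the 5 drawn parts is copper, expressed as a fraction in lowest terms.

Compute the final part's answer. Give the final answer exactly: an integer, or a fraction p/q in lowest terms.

265/408

Part I: f(3) = -3*(-49) + 1*(17) - 1*(-48) = 212; iterating: f(3)=212, f(4)=-702, f(5)=2367, f(6)=-8015, f(7)=27114, f(8)=-91724, f(9)=310301, f(10)=-1049741, f(11)=3551248, f(12)=-12013786, f(13)=40642347, f(14)=-137492075, f(15)=465132358, f(16)=-1573531496, f(17)=5323218921; answer 5323218921
Part II: Y1 = 5323218921; c = 6; remainder = value at the root: 8*(6)^2 + 2*(6)^1 + 6 = (288) + (12) + (6) = 306; answer 306
Part III: Y2 = 306; d = 7; total draws C(18,5) = 8568; complement C(15,5) = 3003; favorable 8568 - 3003 = 5565; P = 265/408; answer 265/408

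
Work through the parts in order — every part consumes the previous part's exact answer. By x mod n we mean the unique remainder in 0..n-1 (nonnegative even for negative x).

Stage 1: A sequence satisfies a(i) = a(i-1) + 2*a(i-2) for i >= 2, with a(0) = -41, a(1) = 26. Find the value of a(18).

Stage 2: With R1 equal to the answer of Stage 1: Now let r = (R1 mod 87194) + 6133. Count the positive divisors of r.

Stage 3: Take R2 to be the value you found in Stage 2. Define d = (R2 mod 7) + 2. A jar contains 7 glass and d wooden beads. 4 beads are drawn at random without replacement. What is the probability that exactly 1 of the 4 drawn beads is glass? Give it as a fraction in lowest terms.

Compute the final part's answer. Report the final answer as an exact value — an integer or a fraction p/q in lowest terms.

14/165

Stage 1: a(2) = 1*(26) + 2*(-41) = -56; iterating: a(2)=-56, a(3)=-4, a(4)=-116, a(5)=-124, a(6)=-356, a(7)=-604, a(8)=-1316, a(9)=-2524, a(10)=-5156, a(11)=-10204, a(12)=-20516, a(13)=-40924, a(14)=-81956, a(15)=-163804, a(16)=-327716, a(17)=-655324, a(18)=-1310756; answer -1310756
Stage 2: R1 = -1310756; r = 90481; 90481 is prime, so its only divisors are 1 and 90481; count = 2; answer 2
Stage 3: R2 = 2; d = 4; total draws C(11,4) = 330; favorable C(7,1)*C(4,3) = 28; P = 14/165; answer 14/165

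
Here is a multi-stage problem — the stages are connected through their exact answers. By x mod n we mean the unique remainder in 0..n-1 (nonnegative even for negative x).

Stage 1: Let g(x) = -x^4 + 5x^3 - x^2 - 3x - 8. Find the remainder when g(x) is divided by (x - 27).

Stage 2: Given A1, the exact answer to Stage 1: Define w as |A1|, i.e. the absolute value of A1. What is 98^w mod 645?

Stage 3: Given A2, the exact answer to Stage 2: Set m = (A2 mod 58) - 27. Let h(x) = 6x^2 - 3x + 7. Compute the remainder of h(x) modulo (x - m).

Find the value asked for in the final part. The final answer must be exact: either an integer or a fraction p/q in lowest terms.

Stage 1: remainder = value at the root: -1*(27)^4 + 5*(27)^3 - 1*(27)^2 - 3*(27)^1 - 8 = (-531441) + (98415) + (-729) + (-81) + (-8) = -433844; answer -433844
Stage 2: A1 = -433844; w = 433844; squarings mod 645: 98^1=98, 98^2=574, 98^4=526, 98^8=616, 98^16=196, 98^32=361, 98^64=31, 98^128=316, 98^256=526, 98^512=616, 98^1024=196, 98^2048=361, 98^4096=31, 98^8192=316, 98^16384=526, 98^32768=616, 98^65536=196, 98^131072=361, 98^262144=31; 98^433844 = 98^4 * 98^16 * 98^32 * 98^128 * 98^512 * 98^1024 * 98^2048 * 98^4096 * 98^32768 * 98^131072 * 98^262144 = 181 (mod 645); answer 181
Stage 3: A2 = 181; m = -20; remainder = value at the root: 6*(-20)^2 - 3*(-20)^1 + 7 = (2400) + (60) + (7) = 2467; answer 2467

2467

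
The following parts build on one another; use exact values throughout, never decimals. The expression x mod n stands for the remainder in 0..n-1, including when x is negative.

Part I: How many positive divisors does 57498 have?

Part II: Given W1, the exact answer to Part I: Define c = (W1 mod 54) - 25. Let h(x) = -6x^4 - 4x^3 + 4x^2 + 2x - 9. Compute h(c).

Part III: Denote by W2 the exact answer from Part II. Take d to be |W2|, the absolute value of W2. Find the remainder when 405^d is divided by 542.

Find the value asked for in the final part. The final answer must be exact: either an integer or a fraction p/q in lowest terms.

Part I: 57498 = 2 * 3 * 7 * 37^2; number of divisors = (1+1) * (1+1) * (1+1) * (2+1) = 24; answer 24
Part II: W1 = 24; c = -1; -6*(-1)^4 - 4*(-1)^3 + 4*(-1)^2 + 2*(-1)^1 - 9 = (-6) + (4) + (4) + (-2) + (-9) = -9; answer -9
Part III: W2 = -9; d = 9; squarings mod 542: 405^1=405, 405^2=341, 405^4=293, 405^8=213; 405^9 = 405^1 * 405^8 = 87 (mod 542); answer 87

87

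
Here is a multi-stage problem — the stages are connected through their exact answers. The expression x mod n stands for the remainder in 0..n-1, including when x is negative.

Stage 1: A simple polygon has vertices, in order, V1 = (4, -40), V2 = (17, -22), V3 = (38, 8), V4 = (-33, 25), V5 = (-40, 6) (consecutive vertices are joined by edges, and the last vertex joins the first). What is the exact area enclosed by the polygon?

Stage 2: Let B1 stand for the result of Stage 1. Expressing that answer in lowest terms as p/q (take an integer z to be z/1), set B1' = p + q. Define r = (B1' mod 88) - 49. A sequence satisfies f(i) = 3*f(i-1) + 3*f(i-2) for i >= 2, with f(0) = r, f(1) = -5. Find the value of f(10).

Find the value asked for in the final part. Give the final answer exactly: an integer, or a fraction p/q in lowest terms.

Stage 1: cross terms: (4*-22 - 17*-40)=592, (17*8 - 38*-22)=972, (38*25 - -33*8)=1214, (-33*6 - -40*25)=802, (-40*-40 - 4*6)=1576; twice the area = |5156| = 5156; area = 2578; answer 2578
Stage 2: B1 = 2578; threaded value p + q = 2579; r = -22; f(2) = 3*(-5) + 3*(-22) = -81; iterating: f(2)=-81, f(3)=-258, f(4)=-1017, f(5)=-3825, f(6)=-14526, f(7)=-55053, f(8)=-208737, f(9)=-791370, f(10)=-3000321; answer -3000321

-3000321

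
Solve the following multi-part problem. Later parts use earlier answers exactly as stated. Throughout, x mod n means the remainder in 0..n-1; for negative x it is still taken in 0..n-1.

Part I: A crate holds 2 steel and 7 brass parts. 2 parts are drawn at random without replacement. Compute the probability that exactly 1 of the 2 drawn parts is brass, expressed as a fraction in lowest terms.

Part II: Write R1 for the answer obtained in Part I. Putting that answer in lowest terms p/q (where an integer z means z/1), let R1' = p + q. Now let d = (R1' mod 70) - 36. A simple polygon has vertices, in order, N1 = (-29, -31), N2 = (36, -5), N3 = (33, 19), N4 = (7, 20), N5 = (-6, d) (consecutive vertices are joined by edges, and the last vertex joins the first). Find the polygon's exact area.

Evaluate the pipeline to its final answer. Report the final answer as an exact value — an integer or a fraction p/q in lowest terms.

Part I: total draws C(9,2) = 36; favorable C(7,1)*C(2,1) = 14; P = 7/18; answer 7/18
Part II: R1 = 7/18; threaded value p + q = 25; d = -11; cross terms: (-29*-5 - 36*-31)=1261, (36*19 - 33*-5)=849, (33*20 - 7*19)=527, (7*-11 - -6*20)=43, (-6*-31 - -29*-11)=-133; twice the area = |2547| = 2547; area = 2547/2; answer 2547/2

2547/2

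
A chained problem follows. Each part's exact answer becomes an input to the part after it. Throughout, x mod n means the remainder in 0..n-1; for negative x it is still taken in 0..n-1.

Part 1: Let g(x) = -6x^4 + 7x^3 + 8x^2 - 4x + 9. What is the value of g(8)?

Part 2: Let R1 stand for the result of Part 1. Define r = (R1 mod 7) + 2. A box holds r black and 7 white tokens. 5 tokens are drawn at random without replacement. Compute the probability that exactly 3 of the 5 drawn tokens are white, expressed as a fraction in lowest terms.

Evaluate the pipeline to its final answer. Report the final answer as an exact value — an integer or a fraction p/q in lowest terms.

Part 1: -6*(8)^4 + 7*(8)^3 + 8*(8)^2 - 4*(8)^1 + 9 = (-24576) + (3584) + (512) + (-32) + (9) = -20503; answer -20503
Part 2: R1 = -20503; r = 2; total draws C(9,5) = 126; favorable C(7,3)*C(2,2) = 35; P = 5/18; answer 5/18

5/18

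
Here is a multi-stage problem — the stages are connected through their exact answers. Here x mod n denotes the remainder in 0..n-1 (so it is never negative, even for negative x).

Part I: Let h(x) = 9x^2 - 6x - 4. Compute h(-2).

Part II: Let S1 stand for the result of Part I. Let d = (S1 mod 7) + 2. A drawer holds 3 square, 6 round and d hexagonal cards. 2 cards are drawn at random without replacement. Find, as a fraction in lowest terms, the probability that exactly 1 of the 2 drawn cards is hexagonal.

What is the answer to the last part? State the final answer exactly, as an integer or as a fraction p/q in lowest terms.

Part I: 9*(-2)^2 - 6*(-2)^1 - 4 = (36) + (12) + (-4) = 44; answer 44
Part II: S1 = 44; d = 4; total draws C(13,2) = 78; favorable C(4,1)*C(9,1) = 36; P = 6/13; answer 6/13

6/13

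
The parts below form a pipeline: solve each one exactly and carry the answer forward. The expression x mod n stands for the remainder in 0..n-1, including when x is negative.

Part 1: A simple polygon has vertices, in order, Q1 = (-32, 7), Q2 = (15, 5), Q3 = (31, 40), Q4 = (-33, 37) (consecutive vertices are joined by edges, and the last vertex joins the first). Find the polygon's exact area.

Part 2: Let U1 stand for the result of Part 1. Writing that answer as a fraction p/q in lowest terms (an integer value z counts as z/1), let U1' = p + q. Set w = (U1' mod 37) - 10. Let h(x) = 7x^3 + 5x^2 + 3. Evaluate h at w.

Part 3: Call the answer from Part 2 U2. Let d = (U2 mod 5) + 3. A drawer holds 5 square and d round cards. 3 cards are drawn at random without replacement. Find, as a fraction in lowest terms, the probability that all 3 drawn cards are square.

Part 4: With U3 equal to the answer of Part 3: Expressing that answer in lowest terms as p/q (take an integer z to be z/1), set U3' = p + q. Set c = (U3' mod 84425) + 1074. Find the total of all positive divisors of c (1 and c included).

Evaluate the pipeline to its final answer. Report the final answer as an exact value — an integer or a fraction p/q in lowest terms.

Part 1: cross terms: (-32*5 - 15*7)=-265, (15*40 - 31*5)=445, (31*37 - -33*40)=2467, (-33*7 - -32*37)=953; twice the area = |3600| = 3600; area = 1800; answer 1800
Part 2: U1 = 1800; threaded value p + q = 1801; w = 15; 7*(15)^3 + 5*(15)^2 + 3 = (23625) + (1125) + (3) = 24753; answer 24753
Part 3: U2 = 24753; d = 6; total draws C(11,3) = 165; favorable C(5,3) = 10; P = 2/33; answer 2/33
Part 4: U3 = 2/33; threaded value p + q = 35; c = 1109; 1109 is prime, so its only divisors are 1 and 1109; sigma = 1 + 1109 = 1110; answer 1110

1110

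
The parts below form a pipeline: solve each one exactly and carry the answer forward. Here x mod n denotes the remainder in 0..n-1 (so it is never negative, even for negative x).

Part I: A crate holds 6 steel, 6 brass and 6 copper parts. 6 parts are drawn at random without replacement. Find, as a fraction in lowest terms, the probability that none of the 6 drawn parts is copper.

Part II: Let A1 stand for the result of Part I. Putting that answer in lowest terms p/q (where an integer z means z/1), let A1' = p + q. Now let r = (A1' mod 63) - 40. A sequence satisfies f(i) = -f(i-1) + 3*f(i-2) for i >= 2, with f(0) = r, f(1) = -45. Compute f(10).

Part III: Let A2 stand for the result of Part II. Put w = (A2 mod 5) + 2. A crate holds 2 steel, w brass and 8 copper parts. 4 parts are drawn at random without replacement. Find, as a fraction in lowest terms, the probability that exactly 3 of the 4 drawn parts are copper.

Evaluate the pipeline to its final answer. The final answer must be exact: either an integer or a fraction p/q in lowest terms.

48/143

Part I: total draws C(18,6) = 18564; favorable C(12,6) = 924; P = 11/221; answer 11/221
Part II: A1 = 11/221; threaded value p + q = 232; r = 3; f(2) = -1*(-45) + 3*(3) = 54; iterating: f(2)=54, f(3)=-189, f(4)=351, f(5)=-918, f(6)=1971, f(7)=-4725, f(8)=10638, f(9)=-24813, f(10)=56727; answer 56727
Part III: A2 = 56727; w = 4; total draws C(14,4) = 1001; favorable C(8,3)*C(6,1) = 336; P = 48/143; answer 48/143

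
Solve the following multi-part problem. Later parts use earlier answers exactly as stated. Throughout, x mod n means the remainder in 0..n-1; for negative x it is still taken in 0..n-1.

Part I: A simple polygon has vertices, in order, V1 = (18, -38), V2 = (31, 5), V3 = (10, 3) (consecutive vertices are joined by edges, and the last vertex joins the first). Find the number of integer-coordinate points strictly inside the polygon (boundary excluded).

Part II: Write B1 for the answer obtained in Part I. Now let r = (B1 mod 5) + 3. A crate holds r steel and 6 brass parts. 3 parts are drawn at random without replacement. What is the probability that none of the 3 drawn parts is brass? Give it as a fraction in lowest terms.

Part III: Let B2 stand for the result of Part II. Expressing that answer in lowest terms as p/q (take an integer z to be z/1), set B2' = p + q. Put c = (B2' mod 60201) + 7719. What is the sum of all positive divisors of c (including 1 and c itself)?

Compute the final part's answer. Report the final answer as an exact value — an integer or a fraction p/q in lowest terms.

Part I: cross terms: (18*5 - 31*-38)=1268, (31*3 - 10*5)=43, (10*-38 - 18*3)=-434; twice the area = |877| = 877; area = 877/2; boundary points = 1 + 1 + 1 = 3; strictly interior points = area - boundary/2 + 1 = 438; answer 438
Part II: B1 = 438; r = 6; total draws C(12,3) = 220; favorable C(6,3) = 20; P = 1/11; answer 1/11
Part III: B2 = 1/11; threaded value p + q = 12; c = 7731; 7731 = 3^2 * 859; sigma = (1 + 3 + 9) * (1 + 859) = 13 * 860 = 11180; answer 11180

11180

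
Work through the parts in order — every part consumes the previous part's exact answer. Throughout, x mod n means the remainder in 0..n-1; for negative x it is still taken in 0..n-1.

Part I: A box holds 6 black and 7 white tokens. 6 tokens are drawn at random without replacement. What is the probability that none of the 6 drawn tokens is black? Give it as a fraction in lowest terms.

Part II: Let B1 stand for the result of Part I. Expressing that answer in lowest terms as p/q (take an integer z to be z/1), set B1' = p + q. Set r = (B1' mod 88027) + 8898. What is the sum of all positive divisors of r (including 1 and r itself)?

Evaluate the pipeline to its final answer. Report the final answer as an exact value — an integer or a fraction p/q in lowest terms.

Part I: total draws C(13,6) = 1716; favorable C(7,6) = 7; P = 7/1716; answer 7/1716
Part II: B1 = 7/1716; threaded value p + q = 1723; r = 10621; 10621 = 13 * 19 * 43; sigma = (1 + 13) * (1 + 19) * (1 + 43) = 14 * 20 * 44 = 12320; answer 12320

12320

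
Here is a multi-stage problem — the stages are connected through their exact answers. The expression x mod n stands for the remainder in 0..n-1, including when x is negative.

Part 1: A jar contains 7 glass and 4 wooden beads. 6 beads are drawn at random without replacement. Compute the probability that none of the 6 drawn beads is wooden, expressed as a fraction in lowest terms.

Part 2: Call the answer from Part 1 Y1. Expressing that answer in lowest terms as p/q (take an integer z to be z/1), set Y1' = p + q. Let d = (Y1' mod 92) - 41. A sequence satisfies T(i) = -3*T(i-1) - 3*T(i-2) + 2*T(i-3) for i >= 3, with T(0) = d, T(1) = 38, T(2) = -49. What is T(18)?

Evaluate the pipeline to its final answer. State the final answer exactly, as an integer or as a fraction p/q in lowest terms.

Part 1: total draws C(11,6) = 462; favorable C(7,6) = 7; P = 1/66; answer 1/66
Part 2: Y1 = 1/66; threaded value p + q = 67; d = 26; T(3) = -3*(-49) - 3*(38) + 2*(26) = 85; iterating: T(3)=85, T(4)=-32, T(5)=-257, T(6)=1037, T(7)=-2404, T(8)=3587, T(9)=-1475, T(10)=-11144, T(11)=45031, T(12)=-104611, T(13)=156452, T(14)=-65461, T(15)=-482195, T(16)=1955872, T(17)=-4551953, T(18)=6823853; answer 6823853

6823853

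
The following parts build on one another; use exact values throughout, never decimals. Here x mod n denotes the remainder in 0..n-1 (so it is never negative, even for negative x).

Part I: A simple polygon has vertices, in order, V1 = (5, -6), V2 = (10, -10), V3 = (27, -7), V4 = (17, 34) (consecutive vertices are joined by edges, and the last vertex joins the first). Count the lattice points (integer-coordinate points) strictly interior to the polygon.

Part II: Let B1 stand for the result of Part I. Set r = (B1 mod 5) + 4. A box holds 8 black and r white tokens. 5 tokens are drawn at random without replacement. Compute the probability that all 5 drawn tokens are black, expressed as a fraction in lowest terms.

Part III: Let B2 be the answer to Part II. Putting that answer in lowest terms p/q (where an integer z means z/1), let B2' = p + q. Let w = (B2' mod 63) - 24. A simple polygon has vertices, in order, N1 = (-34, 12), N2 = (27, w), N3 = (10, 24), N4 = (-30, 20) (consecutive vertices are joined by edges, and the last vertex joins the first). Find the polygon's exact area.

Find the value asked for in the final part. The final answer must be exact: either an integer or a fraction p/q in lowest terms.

Part I: cross terms: (5*-10 - 10*-6)=10, (10*-7 - 27*-10)=200, (27*34 - 17*-7)=1037, (17*-6 - 5*34)=-272; twice the area = |975| = 975; area = 975/2; boundary points = 1 + 1 + 1 + 4 = 7; strictly interior points = area - boundary/2 + 1 = 485; answer 485
Part II: B1 = 485; r = 4; total draws C(12,5) = 792; favorable C(8,5) = 56; P = 7/99; answer 7/99
Part III: B2 = 7/99; threaded value p + q = 106; w = 19; cross terms: (-34*19 - 27*12)=-970, (27*24 - 10*19)=458, (10*20 - -30*24)=920, (-30*12 - -34*20)=320; twice the area = |728| = 728; area = 364; answer 364

364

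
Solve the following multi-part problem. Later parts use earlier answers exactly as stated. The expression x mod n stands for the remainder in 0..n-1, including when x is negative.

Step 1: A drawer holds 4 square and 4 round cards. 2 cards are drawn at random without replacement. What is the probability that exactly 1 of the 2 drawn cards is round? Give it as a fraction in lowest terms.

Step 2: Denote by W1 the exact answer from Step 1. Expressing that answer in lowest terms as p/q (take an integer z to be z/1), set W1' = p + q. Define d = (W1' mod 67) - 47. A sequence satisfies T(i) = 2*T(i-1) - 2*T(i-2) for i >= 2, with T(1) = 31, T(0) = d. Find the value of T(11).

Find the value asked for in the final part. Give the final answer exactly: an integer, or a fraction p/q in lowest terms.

Step 1: total draws C(8,2) = 28; favorable C(4,1)*C(4,1) = 16; P = 4/7; answer 4/7
Step 2: W1 = 4/7; threaded value p + q = 11; d = -36; T(2) = 2*(31) - 2*(-36) = 134; iterating: T(2)=134, T(3)=206, T(4)=144, T(5)=-124, T(6)=-536, T(7)=-824, T(8)=-576, T(9)=496, T(10)=2144, T(11)=3296; answer 3296

3296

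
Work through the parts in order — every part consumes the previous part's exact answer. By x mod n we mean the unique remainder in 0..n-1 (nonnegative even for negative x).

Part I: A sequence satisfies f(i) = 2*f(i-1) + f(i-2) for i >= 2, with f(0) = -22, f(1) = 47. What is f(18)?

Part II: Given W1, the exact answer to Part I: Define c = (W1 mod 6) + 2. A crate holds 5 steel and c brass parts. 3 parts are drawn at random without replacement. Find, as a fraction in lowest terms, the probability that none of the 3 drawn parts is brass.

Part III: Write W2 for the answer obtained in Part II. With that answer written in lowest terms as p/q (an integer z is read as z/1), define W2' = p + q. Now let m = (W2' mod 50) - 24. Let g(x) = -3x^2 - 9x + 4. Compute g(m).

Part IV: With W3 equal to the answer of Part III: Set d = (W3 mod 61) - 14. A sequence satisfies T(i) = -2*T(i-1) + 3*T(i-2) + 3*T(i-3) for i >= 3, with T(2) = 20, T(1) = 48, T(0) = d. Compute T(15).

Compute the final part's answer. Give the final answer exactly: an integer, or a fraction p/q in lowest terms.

4564400

Part I: f(2) = 2*(47) + 1*(-22) = 72; iterating: f(2)=72, f(3)=191, f(4)=454, f(5)=1099, f(6)=2652, f(7)=6403, f(8)=15458, f(9)=37319, f(10)=90096, f(11)=217511, f(12)=525118, f(13)=1267747, f(14)=3060612, f(15)=7388971, f(16)=17838554, f(17)=43066079, f(18)=103970712; answer 103970712
Part II: W1 = 103970712; c = 2; total draws C(7,3) = 35; favorable C(5,3) = 10; P = 2/7; answer 2/7
Part III: W2 = 2/7; threaded value p + q = 9; m = -15; -3*(-15)^2 - 9*(-15)^1 + 4 = (-675) + (135) + (4) = -536; answer -536
Part IV: W3 = -536; d = -1; T(3) = -2*(20) + 3*(48) + 3*(-1) = 101; iterating: T(3)=101, T(4)=2, T(5)=359, T(6)=-409, T(7)=1901, T(8)=-3952, T(9)=12380, T(10)=-30913, T(11)=87110, T(12)=-229819, T(13)=628229, T(14)=-1684585, T(15)=4564400; answer 4564400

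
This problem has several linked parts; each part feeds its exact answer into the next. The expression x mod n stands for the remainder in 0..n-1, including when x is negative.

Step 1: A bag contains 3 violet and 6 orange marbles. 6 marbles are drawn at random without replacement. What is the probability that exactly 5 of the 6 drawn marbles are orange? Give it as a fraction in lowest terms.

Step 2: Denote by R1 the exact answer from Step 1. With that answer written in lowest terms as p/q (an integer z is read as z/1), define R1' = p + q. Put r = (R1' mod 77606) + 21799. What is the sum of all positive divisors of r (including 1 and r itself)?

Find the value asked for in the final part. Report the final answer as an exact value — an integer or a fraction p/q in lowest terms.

61200

Step 1: total draws C(9,6) = 84; favorable C(6,5)*C(3,1) = 18; P = 3/14; answer 3/14
Step 2: R1 = 3/14; threaded value p + q = 17; r = 21816; 21816 = 2^3 * 3^3 * 101; sigma = (1 + 2 + 4 + 8) * (1 + 3 + 9 + 27) * (1 + 101) = 15 * 40 * 102 = 61200; answer 61200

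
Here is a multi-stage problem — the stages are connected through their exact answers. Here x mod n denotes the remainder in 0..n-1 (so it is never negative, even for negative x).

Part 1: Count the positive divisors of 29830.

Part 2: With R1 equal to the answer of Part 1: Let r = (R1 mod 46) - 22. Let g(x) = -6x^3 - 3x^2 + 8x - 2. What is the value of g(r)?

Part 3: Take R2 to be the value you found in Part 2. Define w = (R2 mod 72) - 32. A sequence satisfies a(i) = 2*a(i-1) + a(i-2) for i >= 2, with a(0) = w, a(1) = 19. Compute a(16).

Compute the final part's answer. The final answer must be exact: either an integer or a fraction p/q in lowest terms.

Part 1: 29830 = 2 * 5 * 19 * 157; number of divisors = (1+1) * (1+1) * (1+1) * (1+1) = 16; answer 16
Part 2: R1 = 16; r = -6; -6*(-6)^3 - 3*(-6)^2 + 8*(-6)^1 - 2 = (1296) + (-108) + (-48) + (-2) = 1138; answer 1138
Part 3: R2 = 1138; w = 26; a(2) = 2*(19) + 1*(26) = 64; iterating: a(2)=64, a(3)=147, a(4)=358, a(5)=863, a(6)=2084, a(7)=5031, a(8)=12146, a(9)=29323, a(10)=70792, a(11)=170907, a(12)=412606, a(13)=996119, a(14)=2404844, a(15)=5805807, a(16)=14016458; answer 14016458

14016458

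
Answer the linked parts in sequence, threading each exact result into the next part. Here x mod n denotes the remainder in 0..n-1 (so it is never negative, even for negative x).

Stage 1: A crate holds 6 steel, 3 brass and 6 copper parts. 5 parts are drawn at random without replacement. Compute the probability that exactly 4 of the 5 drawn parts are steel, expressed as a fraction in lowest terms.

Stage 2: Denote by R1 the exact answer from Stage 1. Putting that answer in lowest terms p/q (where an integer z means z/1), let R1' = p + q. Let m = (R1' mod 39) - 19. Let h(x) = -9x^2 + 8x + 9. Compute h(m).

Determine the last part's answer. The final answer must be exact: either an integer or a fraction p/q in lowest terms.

Stage 1: total draws C(15,5) = 3003; favorable C(6,4)*C(9,1) = 135; P = 45/1001; answer 45/1001
Stage 2: R1 = 45/1001; threaded value p + q = 1046; m = 13; -9*(13)^2 + 8*(13)^1 + 9 = (-1521) + (104) + (9) = -1408; answer -1408

-1408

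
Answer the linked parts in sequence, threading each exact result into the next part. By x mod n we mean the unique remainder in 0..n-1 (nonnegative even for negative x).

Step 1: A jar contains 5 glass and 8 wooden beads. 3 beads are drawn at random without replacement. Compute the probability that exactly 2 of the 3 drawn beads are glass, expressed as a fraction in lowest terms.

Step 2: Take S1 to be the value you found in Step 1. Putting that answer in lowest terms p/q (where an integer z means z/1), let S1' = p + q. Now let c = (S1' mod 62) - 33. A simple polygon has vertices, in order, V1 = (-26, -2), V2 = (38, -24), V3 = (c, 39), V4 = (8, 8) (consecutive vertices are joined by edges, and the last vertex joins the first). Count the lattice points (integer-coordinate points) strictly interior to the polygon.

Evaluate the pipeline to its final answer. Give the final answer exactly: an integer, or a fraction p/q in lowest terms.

1444

Step 1: total draws C(13,3) = 286; favorable C(5,2)*C(8,1) = 80; P = 40/143; answer 40/143
Step 2: S1 = 40/143; threaded value p + q = 183; c = 26; cross terms: (-26*-24 - 38*-2)=700, (38*39 - 26*-24)=2106, (26*8 - 8*39)=-104, (8*-2 - -26*8)=192; twice the area = |2894| = 2894; area = 1447; boundary points = 2 + 3 + 1 + 2 = 8; strictly interior points = area - boundary/2 + 1 = 1444; answer 1444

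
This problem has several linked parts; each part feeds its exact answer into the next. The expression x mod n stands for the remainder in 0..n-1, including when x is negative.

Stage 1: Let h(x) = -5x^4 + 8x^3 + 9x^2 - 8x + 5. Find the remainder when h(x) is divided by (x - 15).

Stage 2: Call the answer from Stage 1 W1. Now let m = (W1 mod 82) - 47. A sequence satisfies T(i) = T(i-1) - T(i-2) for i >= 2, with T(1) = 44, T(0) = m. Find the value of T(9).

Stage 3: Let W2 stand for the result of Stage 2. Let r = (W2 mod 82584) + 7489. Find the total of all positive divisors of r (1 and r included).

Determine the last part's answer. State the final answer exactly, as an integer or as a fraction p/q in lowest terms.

108084

Stage 1: remainder = value at the root: -5*(15)^4 + 8*(15)^3 + 9*(15)^2 - 8*(15)^1 + 5 = (-253125) + (27000) + (2025) + (-120) + (5) = -224215; answer -224215
Stage 2: W1 = -224215; m = 8; T(2) = 1*(44) - 1*(8) = 36; iterating: T(2)=36, T(3)=-8, T(4)=-44, T(5)=-36, T(6)=8, T(7)=44, T(8)=36, T(9)=-8; answer -8
Stage 3: W2 = -8; r = 90065; 90065 = 5 * 18013; sigma = (1 + 5) * (1 + 18013) = 6 * 18014 = 108084; answer 108084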